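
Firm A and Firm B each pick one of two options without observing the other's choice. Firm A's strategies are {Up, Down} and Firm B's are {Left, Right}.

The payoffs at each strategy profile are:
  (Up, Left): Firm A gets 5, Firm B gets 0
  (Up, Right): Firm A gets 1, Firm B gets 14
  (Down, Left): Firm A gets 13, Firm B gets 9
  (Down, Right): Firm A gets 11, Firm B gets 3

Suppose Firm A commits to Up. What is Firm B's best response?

Against Up, Firm B earns 0 from Left and 14 from Right.
So Right is the best response.

Right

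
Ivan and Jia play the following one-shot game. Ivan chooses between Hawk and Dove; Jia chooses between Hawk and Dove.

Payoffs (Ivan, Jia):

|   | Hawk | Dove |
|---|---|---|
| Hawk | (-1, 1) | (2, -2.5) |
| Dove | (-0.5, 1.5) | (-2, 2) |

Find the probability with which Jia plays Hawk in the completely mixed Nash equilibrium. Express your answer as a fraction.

Let q be the probability that Jia plays Hawk. In a completely mixed equilibrium, Ivan must be indifferent between Hawk and Dove.
Ivan's expected payoff from Hawk is −q + 2(1−q); from Dove it is −0.5q − 2(1−q).
Setting these equal: −3q + 2 = 1.5q − 2, so q = 8/9.

8/9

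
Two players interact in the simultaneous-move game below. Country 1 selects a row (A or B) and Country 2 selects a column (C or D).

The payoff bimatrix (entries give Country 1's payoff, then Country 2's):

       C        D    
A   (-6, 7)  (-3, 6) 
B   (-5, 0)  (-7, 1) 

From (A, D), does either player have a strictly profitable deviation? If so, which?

Country 2

Country 1 at (A, D) earns -3; deviating to B yields -7 — not better.
Country 2 earns 6; deviating to C yields 7 — a strict improvement.
Only Country 2 has a strictly profitable deviation.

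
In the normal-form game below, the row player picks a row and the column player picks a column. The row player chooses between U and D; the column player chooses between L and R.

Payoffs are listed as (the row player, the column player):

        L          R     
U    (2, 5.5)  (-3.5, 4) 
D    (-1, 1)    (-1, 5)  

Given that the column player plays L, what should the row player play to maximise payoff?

U

Against L, the row player earns 2 from U and -1 from D.
So U is the best response.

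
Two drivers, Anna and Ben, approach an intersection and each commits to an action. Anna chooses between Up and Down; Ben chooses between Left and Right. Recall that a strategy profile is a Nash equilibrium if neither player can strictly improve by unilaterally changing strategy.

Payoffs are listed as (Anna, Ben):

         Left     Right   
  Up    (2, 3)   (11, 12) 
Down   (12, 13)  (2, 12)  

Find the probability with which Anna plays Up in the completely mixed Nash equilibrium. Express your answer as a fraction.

1/10

Let p be the probability that Anna plays Up. In a completely mixed equilibrium, Ben must be indifferent between Left and Right.
Ben's expected payoff from Left is 3p + 13(1−p); from Right it is 12p + 12(1−p).
Setting these equal: −10p + 13 = 12, so p = 1/10.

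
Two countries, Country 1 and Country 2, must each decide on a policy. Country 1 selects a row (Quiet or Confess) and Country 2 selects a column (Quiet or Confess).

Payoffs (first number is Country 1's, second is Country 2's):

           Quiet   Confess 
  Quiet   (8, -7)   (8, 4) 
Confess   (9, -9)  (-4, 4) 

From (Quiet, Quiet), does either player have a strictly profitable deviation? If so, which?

Country 1 at (Quiet, Quiet) earns 8; deviating to Confess yields 9 — a strict improvement.
Country 2 earns -7; deviating to Confess yields 4 — a strict improvement.
Both Country 1 and Country 2 have strictly profitable deviations.

Both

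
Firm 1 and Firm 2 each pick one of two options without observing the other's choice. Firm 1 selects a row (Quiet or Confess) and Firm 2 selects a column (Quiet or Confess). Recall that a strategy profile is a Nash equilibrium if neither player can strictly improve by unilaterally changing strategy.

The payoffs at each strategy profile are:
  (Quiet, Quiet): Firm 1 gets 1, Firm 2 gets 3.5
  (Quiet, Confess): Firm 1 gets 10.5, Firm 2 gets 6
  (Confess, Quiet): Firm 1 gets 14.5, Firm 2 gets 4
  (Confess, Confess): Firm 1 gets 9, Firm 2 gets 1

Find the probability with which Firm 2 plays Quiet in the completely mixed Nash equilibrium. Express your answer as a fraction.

Let y be the probability that Firm 2 plays Quiet. In a completely mixed equilibrium, Firm 1 must be indifferent between Quiet and Confess.
Firm 1's expected payoff from Quiet is y + 10.5(1−y); from Confess it is 14.5y + 9(1−y).
Setting these equal: −9.5y + 10.5 = 5.5y + 9, so y = 1/10.

1/10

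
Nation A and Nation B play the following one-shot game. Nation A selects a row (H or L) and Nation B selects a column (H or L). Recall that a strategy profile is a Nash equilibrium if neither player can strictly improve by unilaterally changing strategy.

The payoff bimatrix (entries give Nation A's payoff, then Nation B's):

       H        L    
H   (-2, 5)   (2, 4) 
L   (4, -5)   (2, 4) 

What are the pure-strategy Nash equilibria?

(L, L)

(H, H): Nation A prefers L (4 > -2) — not an equilibrium.
(H, L): Nation B prefers H (5 > 4) — not an equilibrium.
(L, H): Nation B prefers L (4 > -5) — not an equilibrium.
(L, L): Nation A gets 2 ≥ 2 from H, and Nation B gets 4 ≥ -5 from H — Nash equilibrium.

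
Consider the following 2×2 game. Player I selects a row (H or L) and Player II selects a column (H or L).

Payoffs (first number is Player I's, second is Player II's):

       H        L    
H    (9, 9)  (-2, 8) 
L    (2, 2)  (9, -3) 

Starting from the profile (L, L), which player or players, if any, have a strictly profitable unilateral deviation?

Player II

Player I at (L, L) earns 9; deviating to H yields -2 — not better.
Player II earns -3; deviating to H yields 2 — a strict improvement.
Only Player II has a strictly profitable deviation.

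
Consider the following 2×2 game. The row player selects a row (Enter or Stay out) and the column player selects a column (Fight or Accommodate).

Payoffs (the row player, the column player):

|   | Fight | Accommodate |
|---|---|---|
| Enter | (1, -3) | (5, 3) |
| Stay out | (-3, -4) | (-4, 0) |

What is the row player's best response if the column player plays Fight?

Enter

Against Fight, the row player earns 1 from Enter and -3 from Stay out.
So Enter is the best response.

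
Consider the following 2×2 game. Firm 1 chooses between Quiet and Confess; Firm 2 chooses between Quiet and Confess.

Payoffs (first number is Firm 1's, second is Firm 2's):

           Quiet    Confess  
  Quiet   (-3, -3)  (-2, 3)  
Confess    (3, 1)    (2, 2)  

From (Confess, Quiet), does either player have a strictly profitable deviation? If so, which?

Firm 1 at (Confess, Quiet) earns 3; deviating to Quiet yields -3 — not better.
Firm 2 earns 1; deviating to Confess yields 2 — a strict improvement.
Only Firm 2 has a strictly profitable deviation.

Firm 2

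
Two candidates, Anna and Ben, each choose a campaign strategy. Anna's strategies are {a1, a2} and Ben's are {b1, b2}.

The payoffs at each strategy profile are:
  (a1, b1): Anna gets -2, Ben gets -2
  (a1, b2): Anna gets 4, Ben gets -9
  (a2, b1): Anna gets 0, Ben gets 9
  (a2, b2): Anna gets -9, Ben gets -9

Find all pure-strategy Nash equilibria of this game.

(a2, b1)

(a1, b1): Anna prefers a2 (0 > -2) — not an equilibrium.
(a1, b2): Ben prefers b1 (-2 > -9) — not an equilibrium.
(a2, b1): Anna gets 0 ≥ -2 from a1, and Ben gets 9 ≥ -9 from b2 — Nash equilibrium.
(a2, b2): Anna prefers a1 (4 > -9); Ben prefers b1 (9 > -9) — not an equilibrium.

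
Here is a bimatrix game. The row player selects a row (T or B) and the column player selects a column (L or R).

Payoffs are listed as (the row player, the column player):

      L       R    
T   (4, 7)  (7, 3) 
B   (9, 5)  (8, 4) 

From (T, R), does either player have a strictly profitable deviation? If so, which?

The row player at (T, R) earns 7; deviating to B yields 8 — a strict improvement.
The column player earns 3; deviating to L yields 7 — a strict improvement.
Both the row player and the column player have strictly profitable deviations.

Both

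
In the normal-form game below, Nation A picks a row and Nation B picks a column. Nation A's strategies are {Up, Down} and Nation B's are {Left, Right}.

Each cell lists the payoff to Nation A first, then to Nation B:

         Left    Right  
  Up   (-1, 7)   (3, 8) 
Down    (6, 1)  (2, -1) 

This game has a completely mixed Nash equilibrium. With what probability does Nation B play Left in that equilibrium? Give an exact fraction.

Let q be the probability that Nation B plays Left. In a completely mixed equilibrium, Nation A must be indifferent between Up and Down.
Nation A's expected payoff from Up is −q + 3(1−q); from Down it is 6q + 2(1−q).
Setting these equal: −4q + 3 = 4q + 2, so q = 1/8.

1/8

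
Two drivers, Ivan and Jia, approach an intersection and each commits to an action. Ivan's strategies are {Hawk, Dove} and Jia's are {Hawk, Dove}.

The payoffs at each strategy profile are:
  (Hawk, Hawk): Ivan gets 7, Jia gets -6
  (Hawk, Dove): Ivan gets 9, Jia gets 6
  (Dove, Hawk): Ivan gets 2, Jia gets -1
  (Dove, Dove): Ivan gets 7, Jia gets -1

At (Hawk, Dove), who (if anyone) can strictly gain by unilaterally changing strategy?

Neither

Ivan at (Hawk, Dove) earns 9; deviating to Dove yields 7 — not better.
Jia earns 6; deviating to Hawk yields -6 — not better.
Neither player can strictly improve; the profile is a Nash equilibrium.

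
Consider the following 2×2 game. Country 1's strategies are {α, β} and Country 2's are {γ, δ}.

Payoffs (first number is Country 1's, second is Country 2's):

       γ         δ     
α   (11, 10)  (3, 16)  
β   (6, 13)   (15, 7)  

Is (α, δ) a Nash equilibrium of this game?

No

At (α, δ), Country 1 earns 3; switching to β would give 15, so Country 1 would deviate.
Country 2 earns 16; switching to γ would give 10, so Country 2 has no profitable deviation.
Since at least one player can profitably deviate, this is not a Nash equilibrium.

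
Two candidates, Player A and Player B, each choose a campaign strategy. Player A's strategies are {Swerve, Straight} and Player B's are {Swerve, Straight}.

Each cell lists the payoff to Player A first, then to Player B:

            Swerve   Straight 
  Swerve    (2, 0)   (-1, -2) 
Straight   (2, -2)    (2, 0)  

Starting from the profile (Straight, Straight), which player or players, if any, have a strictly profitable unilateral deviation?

Neither

Player A at (Straight, Straight) earns 2; deviating to Swerve yields -1 — not better.
Player B earns 0; deviating to Swerve yields -2 — not better.
Neither player can strictly improve; the profile is a Nash equilibrium.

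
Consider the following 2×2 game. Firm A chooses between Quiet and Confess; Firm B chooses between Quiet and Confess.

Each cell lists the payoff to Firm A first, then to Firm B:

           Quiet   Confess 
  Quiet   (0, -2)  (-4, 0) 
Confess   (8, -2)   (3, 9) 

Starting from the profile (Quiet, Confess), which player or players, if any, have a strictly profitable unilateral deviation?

Firm A

Firm A at (Quiet, Confess) earns -4; deviating to Confess yields 3 — a strict improvement.
Firm B earns 0; deviating to Quiet yields -2 — not better.
Only Firm A has a strictly profitable deviation.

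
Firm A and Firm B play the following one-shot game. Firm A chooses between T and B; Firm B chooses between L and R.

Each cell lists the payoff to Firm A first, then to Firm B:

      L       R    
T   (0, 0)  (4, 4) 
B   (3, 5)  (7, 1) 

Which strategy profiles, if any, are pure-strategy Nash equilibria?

(T, L): Firm A prefers B (3 > 0); Firm B prefers R (4 > 0) — not an equilibrium.
(T, R): Firm A prefers B (7 > 4) — not an equilibrium.
(B, L): Firm A gets 3 ≥ 0 from T, and Firm B gets 5 ≥ 1 from R — Nash equilibrium.
(B, R): Firm B prefers L (5 > 1) — not an equilibrium.

(B, L)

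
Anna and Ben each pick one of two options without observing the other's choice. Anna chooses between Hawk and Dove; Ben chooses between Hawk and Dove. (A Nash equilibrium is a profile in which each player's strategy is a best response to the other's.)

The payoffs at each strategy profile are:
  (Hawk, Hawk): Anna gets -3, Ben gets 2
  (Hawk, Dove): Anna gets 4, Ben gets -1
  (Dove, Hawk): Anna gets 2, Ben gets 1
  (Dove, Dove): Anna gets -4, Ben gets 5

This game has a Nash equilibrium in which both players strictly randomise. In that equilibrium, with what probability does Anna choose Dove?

3/7

Let x be the probability that Anna plays Hawk. In a completely mixed equilibrium, Ben must be indifferent between Hawk and Dove.
Ben's expected payoff from Hawk is 2x + (1−x); from Dove it is −x + 5(1−x).
Setting these equal: x + 1 = −6x + 5, so x = 4/7.
Therefore Anna plays Dove with probability 1 − 4/7 = 3/7.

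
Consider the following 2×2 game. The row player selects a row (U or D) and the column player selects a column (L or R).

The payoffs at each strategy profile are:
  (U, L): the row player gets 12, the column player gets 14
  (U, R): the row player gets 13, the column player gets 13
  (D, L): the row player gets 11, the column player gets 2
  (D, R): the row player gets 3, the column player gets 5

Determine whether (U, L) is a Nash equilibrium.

Yes

At (U, L), the row player earns 12; switching to D would give 11, so the row player has no profitable deviation.
The column player earns 14; switching to R would give 13, so the column player has no profitable deviation.
Neither player can gain by a unilateral deviation, so this profile is a Nash equilibrium.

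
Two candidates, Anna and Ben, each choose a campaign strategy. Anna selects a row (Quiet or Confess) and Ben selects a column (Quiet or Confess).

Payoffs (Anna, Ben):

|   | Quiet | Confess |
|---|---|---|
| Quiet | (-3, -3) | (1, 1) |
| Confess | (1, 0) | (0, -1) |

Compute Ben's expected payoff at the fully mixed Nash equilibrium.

-3/5

First find x, the probability Anna plays Quiet, from Ben's indifference between Quiet and Confess: −3x = x − (1−x), giving x = 1/5.
Since Ben is indifferent in equilibrium, Ben's expected payoff equals the payoff from either column against (1/5, 4/5). Using Quiet: −3(1/5) = -3/5.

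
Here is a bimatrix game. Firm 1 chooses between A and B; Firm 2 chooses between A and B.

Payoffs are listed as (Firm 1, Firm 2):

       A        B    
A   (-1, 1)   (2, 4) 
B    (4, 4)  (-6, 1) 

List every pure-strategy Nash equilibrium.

(A, B) and (B, A)

(A, A): Firm 1 prefers B (4 > -1); Firm 2 prefers B (4 > 1) — not an equilibrium.
(A, B): Firm 1 gets 2 ≥ -6 from B, and Firm 2 gets 4 ≥ 1 from A — Nash equilibrium.
(B, A): Firm 1 gets 4 ≥ -1 from A, and Firm 2 gets 4 ≥ 1 from B — Nash equilibrium.
(B, B): Firm 1 prefers A (2 > -6); Firm 2 prefers A (4 > 1) — not an equilibrium.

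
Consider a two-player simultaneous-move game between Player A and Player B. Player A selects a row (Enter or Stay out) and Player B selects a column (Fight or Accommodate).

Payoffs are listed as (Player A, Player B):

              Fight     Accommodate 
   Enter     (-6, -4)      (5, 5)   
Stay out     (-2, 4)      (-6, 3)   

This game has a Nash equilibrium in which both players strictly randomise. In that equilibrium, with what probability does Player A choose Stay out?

9/10

Let r be the probability that Player A plays Enter. In a completely mixed equilibrium, Player B must be indifferent between Fight and Accommodate.
Player B's expected payoff from Fight is −4r + 4(1−r); from Accommodate it is 5r + 3(1−r).
Setting these equal: −8r + 4 = 2r + 3, so r = 1/10.
Therefore Player A plays Stay out with probability 1 − 1/10 = 9/10.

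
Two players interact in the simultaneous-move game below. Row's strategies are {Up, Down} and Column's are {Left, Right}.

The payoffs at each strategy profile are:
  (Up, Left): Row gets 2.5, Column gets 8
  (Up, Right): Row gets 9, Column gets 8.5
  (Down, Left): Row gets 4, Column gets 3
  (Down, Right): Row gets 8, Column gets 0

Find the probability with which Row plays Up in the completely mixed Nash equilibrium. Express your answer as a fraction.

Let r be the probability that Row plays Up. In a completely mixed equilibrium, Column must be indifferent between Left and Right.
Column's expected payoff from Left is 8r + 3(1−r); from Right it is 8.5r.
Setting these equal: 5r + 3 = 8.5r, so r = 6/7.

6/7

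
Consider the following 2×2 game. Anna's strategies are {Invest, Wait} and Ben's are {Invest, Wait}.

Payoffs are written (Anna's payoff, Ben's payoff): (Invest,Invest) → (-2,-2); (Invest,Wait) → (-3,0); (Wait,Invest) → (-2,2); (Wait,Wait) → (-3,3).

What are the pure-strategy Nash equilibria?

(Invest, Wait) and (Wait, Wait)

(Invest, Invest): Ben prefers Wait (0 > -2) — not an equilibrium.
(Invest, Wait): Anna gets -3 ≥ -3 from Wait, and Ben gets 0 ≥ -2 from Invest — Nash equilibrium.
(Wait, Invest): Ben prefers Wait (3 > 2) — not an equilibrium.
(Wait, Wait): Anna gets -3 ≥ -3 from Invest, and Ben gets 3 ≥ 2 from Invest — Nash equilibrium.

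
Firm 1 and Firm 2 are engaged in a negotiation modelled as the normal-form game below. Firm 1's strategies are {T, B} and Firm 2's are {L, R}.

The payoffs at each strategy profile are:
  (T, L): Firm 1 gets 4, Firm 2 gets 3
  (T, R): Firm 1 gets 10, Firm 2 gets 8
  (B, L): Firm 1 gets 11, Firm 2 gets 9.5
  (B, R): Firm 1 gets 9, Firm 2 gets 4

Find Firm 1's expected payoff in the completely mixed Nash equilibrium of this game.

First find q, the probability Firm 2 plays L, from Firm 1's indifference between T and B: 4q + 10(1−q) = 11q + 9(1−q), giving q = 1/8.
Since Firm 1 is indifferent in equilibrium, Firm 1's expected payoff equals the payoff from either row against (1/8, 7/8). Using T: 4(1/8) + 10(7/8) = 37/4.

37/4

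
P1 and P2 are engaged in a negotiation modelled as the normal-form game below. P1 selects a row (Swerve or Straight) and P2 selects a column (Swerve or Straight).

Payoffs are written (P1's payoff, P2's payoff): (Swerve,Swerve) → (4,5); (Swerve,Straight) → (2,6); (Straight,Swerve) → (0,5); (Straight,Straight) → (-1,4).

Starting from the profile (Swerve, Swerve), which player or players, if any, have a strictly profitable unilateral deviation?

P2

P1 at (Swerve, Swerve) earns 4; deviating to Straight yields 0 — not better.
P2 earns 5; deviating to Straight yields 6 — a strict improvement.
Only P2 has a strictly profitable deviation.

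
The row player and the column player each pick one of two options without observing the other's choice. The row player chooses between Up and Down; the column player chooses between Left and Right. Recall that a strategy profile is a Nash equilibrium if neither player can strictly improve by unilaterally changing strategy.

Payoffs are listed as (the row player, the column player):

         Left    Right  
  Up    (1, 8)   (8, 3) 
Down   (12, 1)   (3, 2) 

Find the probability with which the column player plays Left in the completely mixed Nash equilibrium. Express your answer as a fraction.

Let q be the probability that the column player plays Left. In a completely mixed equilibrium, the row player must be indifferent between Up and Down.
The row player's expected payoff from Up is q + 8(1−q); from Down it is 12q + 3(1−q).
Setting these equal: −7q + 8 = 9q + 3, so q = 5/16.

5/16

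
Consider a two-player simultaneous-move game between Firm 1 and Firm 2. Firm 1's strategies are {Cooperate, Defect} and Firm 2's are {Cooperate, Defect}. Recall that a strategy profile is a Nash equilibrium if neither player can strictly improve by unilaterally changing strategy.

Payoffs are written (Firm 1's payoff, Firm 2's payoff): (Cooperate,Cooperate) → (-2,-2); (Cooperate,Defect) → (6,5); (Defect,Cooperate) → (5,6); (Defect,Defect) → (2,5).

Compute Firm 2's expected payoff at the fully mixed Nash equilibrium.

5

First find p, the probability Firm 1 plays Cooperate, from Firm 2's indifference between Cooperate and Defect: −2p + 6(1−p) = 5p + 5(1−p), giving p = 1/8.
Since Firm 2 is indifferent in equilibrium, Firm 2's expected payoff equals the payoff from either column against (1/8, 7/8). Using Cooperate: −2(1/8) + 6(7/8) = 5.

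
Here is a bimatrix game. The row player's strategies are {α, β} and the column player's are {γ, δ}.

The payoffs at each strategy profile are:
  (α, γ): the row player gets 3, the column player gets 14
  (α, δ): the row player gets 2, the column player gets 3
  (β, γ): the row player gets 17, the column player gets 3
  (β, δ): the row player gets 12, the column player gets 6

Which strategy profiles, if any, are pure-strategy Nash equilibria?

(β, δ)

(α, γ): the row player prefers β (17 > 3) — not an equilibrium.
(α, δ): the row player prefers β (12 > 2); the column player prefers γ (14 > 3) — not an equilibrium.
(β, γ): the column player prefers δ (6 > 3) — not an equilibrium.
(β, δ): the row player gets 12 ≥ 2 from α, and the column player gets 6 ≥ 3 from γ — Nash equilibrium.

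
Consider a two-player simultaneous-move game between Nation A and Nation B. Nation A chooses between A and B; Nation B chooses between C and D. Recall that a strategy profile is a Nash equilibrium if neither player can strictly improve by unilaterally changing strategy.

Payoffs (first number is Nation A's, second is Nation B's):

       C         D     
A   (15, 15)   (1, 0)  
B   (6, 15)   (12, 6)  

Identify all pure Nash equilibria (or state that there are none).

(A, C): Nation A gets 15 ≥ 6 from B, and Nation B gets 15 ≥ 0 from D — Nash equilibrium.
(A, D): Nation A prefers B (12 > 1); Nation B prefers C (15 > 0) — not an equilibrium.
(B, C): Nation A prefers A (15 > 6) — not an equilibrium.
(B, D): Nation B prefers C (15 > 6) — not an equilibrium.

(A, C)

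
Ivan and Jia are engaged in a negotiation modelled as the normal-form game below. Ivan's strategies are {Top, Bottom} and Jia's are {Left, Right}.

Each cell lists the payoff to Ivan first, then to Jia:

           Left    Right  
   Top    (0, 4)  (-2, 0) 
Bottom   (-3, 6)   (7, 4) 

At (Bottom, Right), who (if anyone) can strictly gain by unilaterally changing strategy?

Jia

Ivan at (Bottom, Right) earns 7; deviating to Top yields -2 — not better.
Jia earns 4; deviating to Left yields 6 — a strict improvement.
Only Jia has a strictly profitable deviation.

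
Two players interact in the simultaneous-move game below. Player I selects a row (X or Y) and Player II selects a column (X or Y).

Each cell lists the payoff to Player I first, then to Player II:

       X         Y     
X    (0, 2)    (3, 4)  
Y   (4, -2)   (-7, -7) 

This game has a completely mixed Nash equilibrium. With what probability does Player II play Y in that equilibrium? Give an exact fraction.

2/7

Let c be the probability that Player II plays X. In a completely mixed equilibrium, Player I must be indifferent between X and Y.
Player I's expected payoff from X is 3(1−c); from Y it is 4c − 7(1−c).
Setting these equal: −3c + 3 = 11c − 7, so c = 5/7.
Therefore Player II plays Y with probability 1 − 5/7 = 2/7.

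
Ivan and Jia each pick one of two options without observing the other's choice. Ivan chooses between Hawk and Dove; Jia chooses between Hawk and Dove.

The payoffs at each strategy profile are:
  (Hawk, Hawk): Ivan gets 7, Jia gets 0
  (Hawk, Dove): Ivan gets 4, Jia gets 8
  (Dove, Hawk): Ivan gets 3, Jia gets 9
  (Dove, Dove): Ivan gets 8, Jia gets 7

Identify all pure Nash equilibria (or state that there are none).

none

(Hawk, Hawk): Jia prefers Dove (8 > 0) — not an equilibrium.
(Hawk, Dove): Ivan prefers Dove (8 > 4) — not an equilibrium.
(Dove, Hawk): Ivan prefers Hawk (7 > 3) — not an equilibrium.
(Dove, Dove): Jia prefers Hawk (9 > 7) — not an equilibrium.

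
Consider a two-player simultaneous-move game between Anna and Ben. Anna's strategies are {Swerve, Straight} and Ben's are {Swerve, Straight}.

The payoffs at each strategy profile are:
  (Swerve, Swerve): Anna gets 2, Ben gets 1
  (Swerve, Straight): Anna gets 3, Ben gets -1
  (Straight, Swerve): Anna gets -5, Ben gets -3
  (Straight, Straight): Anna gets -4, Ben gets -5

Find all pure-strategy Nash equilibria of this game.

(Swerve, Swerve)

(Swerve, Swerve): Anna gets 2 ≥ -5 from Straight, and Ben gets 1 ≥ -1 from Straight — Nash equilibrium.
(Swerve, Straight): Ben prefers Swerve (1 > -1) — not an equilibrium.
(Straight, Swerve): Anna prefers Swerve (2 > -5) — not an equilibrium.
(Straight, Straight): Anna prefers Swerve (3 > -4); Ben prefers Swerve (-3 > -5) — not an equilibrium.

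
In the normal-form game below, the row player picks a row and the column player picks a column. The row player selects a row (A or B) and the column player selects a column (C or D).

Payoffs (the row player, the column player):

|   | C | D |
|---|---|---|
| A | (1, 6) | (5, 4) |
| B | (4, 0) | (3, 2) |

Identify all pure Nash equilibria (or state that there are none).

none

(A, C): the row player prefers B (4 > 1) — not an equilibrium.
(A, D): the column player prefers C (6 > 4) — not an equilibrium.
(B, C): the column player prefers D (2 > 0) — not an equilibrium.
(B, D): the row player prefers A (5 > 3) — not an equilibrium.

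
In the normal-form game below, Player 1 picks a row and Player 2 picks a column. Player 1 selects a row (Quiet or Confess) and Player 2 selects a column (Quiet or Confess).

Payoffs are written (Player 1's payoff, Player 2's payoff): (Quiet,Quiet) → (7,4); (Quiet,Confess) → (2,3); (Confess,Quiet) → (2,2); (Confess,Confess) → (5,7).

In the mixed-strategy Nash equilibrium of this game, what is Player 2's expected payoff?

First find x, the probability Player 1 plays Quiet, from Player 2's indifference between Quiet and Confess: 4x + 2(1−x) = 3x + 7(1−x), giving x = 5/6.
Since Player 2 is indifferent in equilibrium, Player 2's expected payoff equals the payoff from either column against (5/6, 1/6). Using Quiet: 4(5/6) + 2(1/6) = 11/3.

11/3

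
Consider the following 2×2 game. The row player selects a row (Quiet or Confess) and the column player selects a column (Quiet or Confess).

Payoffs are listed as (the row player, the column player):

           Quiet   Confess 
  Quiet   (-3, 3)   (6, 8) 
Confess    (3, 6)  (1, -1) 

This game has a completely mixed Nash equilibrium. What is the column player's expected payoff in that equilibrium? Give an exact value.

17/4

First find p, the probability the row player plays Quiet, from the column player's indifference between Quiet and Confess: 3p + 6(1−p) = 8p − (1−p), giving p = 7/12.
Since the column player is indifferent in equilibrium, the column player's expected payoff equals the payoff from either column against (7/12, 5/12). Using Quiet: 3(7/12) + 6(5/12) = 17/4.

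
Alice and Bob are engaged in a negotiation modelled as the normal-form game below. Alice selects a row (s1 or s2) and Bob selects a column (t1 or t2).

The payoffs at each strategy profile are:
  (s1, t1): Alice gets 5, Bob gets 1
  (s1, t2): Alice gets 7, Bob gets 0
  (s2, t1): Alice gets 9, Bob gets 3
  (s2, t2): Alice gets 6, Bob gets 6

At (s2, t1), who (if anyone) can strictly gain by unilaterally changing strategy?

Alice at (s2, t1) earns 9; deviating to s1 yields 5 — not better.
Bob earns 3; deviating to t2 yields 6 — a strict improvement.
Only Bob has a strictly profitable deviation.

Bob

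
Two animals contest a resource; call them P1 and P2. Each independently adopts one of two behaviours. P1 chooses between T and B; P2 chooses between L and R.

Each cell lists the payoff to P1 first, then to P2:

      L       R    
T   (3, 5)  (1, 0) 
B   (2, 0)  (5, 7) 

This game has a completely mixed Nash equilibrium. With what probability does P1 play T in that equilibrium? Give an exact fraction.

Let x be the probability that P1 plays T. In a completely mixed equilibrium, P2 must be indifferent between L and R.
P2's expected payoff from L is 5x; from R it is 7(1−x).
Setting these equal: 5x = −7x + 7, so x = 7/12.

7/12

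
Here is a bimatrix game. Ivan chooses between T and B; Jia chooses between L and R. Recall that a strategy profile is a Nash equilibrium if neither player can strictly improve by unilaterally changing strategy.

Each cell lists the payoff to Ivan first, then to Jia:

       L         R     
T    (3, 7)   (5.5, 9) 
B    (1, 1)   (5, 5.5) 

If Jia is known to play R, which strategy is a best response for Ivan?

Against R, Ivan earns 5.5 from T and 5 from B.
So T is the best response.

T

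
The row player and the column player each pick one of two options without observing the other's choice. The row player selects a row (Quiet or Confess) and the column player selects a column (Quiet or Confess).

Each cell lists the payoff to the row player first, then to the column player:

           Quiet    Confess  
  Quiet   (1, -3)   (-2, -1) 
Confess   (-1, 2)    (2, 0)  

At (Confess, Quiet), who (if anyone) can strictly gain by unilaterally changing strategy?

The row player at (Confess, Quiet) earns -1; deviating to Quiet yields 1 — a strict improvement.
The column player earns 2; deviating to Confess yields 0 — not better.
Only the row player has a strictly profitable deviation.

The row player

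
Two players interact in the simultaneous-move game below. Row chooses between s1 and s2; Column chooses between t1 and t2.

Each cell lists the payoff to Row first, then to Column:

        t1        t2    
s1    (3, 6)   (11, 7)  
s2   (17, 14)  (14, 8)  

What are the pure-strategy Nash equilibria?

(s1, t1): Row prefers s2 (17 > 3); Column prefers t2 (7 > 6) — not an equilibrium.
(s1, t2): Row prefers s2 (14 > 11) — not an equilibrium.
(s2, t1): Row gets 17 ≥ 3 from s1, and Column gets 14 ≥ 8 from t2 — Nash equilibrium.
(s2, t2): Column prefers t1 (14 > 8) — not an equilibrium.

(s2, t1)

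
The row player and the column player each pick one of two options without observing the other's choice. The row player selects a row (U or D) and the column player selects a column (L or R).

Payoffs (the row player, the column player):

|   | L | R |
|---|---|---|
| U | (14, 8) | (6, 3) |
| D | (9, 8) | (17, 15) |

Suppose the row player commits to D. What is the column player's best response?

Against D, the column player earns 8 from L and 15 from R.
So R is the best response.

R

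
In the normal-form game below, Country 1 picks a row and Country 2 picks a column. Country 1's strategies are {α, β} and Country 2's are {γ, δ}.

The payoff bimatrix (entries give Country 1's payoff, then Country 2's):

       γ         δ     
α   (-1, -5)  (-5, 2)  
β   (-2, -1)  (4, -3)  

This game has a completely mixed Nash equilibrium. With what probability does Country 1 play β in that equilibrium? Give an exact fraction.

7/9

Let r be the probability that Country 1 plays α. In a completely mixed equilibrium, Country 2 must be indifferent between γ and δ.
Country 2's expected payoff from γ is −5r − (1−r); from δ it is 2r − 3(1−r).
Setting these equal: −4r − 1 = 5r − 3, so r = 2/9.
Therefore Country 1 plays β with probability 1 − 2/9 = 7/9.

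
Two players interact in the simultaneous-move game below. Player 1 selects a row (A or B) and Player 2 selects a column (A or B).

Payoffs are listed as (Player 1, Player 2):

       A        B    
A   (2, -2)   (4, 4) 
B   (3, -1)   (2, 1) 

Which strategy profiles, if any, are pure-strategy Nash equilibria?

(A, A): Player 1 prefers B (3 > 2); Player 2 prefers B (4 > -2) — not an equilibrium.
(A, B): Player 1 gets 4 ≥ 2 from B, and Player 2 gets 4 ≥ -2 from A — Nash equilibrium.
(B, A): Player 2 prefers B (1 > -1) — not an equilibrium.
(B, B): Player 1 prefers A (4 > 2) — not an equilibrium.

(A, B)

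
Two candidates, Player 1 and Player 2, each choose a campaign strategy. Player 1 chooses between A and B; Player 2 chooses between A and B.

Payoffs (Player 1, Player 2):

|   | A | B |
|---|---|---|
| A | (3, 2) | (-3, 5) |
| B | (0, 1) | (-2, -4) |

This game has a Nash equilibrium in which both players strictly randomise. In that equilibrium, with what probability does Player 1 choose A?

5/8

Let p be the probability that Player 1 plays A. In a completely mixed equilibrium, Player 2 must be indifferent between A and B.
Player 2's expected payoff from A is 2p + (1−p); from B it is 5p − 4(1−p).
Setting these equal: p + 1 = 9p − 4, so p = 5/8.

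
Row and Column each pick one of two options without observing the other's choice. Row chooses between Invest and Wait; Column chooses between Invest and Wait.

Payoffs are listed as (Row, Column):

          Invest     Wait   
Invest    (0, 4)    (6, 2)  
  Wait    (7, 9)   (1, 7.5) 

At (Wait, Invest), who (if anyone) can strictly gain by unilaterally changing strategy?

Neither

Row at (Wait, Invest) earns 7; deviating to Invest yields 0 — not better.
Column earns 9; deviating to Wait yields 7.5 — not better.
Neither player can strictly improve; the profile is a Nash equilibrium.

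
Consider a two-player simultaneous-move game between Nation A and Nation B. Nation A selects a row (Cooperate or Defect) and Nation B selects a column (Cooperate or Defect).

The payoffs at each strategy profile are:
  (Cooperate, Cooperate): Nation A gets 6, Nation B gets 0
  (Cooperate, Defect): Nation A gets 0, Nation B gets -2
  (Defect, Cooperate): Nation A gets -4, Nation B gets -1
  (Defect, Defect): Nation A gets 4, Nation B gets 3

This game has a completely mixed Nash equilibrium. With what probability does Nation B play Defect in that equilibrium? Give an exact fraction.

Let q be the probability that Nation B plays Cooperate. In a completely mixed equilibrium, Nation A must be indifferent between Cooperate and Defect.
Nation A's expected payoff from Cooperate is 6q; from Defect it is −4q + 4(1−q).
Setting these equal: 6q = −8q + 4, so q = 2/7.
Therefore Nation B plays Defect with probability 1 − 2/7 = 5/7.

5/7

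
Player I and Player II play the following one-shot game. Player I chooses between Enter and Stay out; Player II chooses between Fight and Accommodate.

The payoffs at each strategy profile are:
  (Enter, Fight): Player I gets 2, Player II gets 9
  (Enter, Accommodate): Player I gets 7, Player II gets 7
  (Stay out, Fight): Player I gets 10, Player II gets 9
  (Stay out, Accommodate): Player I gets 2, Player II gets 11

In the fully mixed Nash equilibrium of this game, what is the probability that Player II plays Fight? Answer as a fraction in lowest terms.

5/13

Let c be the probability that Player II plays Fight. In a completely mixed equilibrium, Player I must be indifferent between Enter and Stay out.
Player I's expected payoff from Enter is 2c + 7(1−c); from Stay out it is 10c + 2(1−c).
Setting these equal: −5c + 7 = 8c + 2, so c = 5/13.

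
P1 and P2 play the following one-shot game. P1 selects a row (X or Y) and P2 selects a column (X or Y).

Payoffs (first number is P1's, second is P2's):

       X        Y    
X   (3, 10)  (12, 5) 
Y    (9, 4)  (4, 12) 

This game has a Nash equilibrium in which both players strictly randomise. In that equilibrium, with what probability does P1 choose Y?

Let p be the probability that P1 plays X. In a completely mixed equilibrium, P2 must be indifferent between X and Y.
P2's expected payoff from X is 10p + 4(1−p); from Y it is 5p + 12(1−p).
Setting these equal: 6p + 4 = −7p + 12, so p = 8/13.
Therefore P1 plays Y with probability 1 − 8/13 = 5/13.

5/13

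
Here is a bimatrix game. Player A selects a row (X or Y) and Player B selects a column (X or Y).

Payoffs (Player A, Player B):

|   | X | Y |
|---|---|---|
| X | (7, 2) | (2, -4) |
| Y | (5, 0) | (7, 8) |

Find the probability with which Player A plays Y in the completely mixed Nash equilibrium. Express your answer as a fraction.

Let x be the probability that Player A plays X. In a completely mixed equilibrium, Player B must be indifferent between X and Y.
Player B's expected payoff from X is 2x; from Y it is −4x + 8(1−x).
Setting these equal: 2x = −12x + 8, so x = 4/7.
Therefore Player A plays Y with probability 1 − 4/7 = 3/7.

3/7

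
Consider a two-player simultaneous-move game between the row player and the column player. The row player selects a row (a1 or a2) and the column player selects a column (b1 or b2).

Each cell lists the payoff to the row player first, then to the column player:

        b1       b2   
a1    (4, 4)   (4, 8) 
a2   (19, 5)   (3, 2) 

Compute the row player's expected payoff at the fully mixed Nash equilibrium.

4

First find y, the probability the column player plays b1, from the row player's indifference between a1 and a2: 4y + 4(1−y) = 19y + 3(1−y), giving y = 1/16.
Since the row player is indifferent in equilibrium, the row player's expected payoff equals the payoff from either row against (1/16, 15/16). Using a1: 4(1/16) + 4(15/16) = 4.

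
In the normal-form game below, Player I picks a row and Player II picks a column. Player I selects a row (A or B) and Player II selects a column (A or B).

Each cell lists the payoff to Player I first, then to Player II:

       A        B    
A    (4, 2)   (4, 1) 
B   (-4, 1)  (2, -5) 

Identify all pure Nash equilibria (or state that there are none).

(A, A): Player I gets 4 ≥ -4 from B, and Player II gets 2 ≥ 1 from B — Nash equilibrium.
(A, B): Player II prefers A (2 > 1) — not an equilibrium.
(B, A): Player I prefers A (4 > -4) — not an equilibrium.
(B, B): Player I prefers A (4 > 2); Player II prefers A (1 > -5) — not an equilibrium.

(A, A)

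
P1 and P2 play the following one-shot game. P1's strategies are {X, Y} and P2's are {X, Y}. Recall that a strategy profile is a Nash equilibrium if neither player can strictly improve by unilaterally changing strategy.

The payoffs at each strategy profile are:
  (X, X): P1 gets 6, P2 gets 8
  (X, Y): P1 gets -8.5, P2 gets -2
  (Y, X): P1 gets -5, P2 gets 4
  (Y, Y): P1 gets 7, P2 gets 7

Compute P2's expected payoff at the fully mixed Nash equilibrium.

64/13

First find p, the probability P1 plays X, from P2's indifference between X and Y: 8p + 4(1−p) = −2p + 7(1−p), giving p = 3/13.
Since P2 is indifferent in equilibrium, P2's expected payoff equals the payoff from either column against (3/13, 10/13). Using X: 8(3/13) + 4(10/13) = 64/13.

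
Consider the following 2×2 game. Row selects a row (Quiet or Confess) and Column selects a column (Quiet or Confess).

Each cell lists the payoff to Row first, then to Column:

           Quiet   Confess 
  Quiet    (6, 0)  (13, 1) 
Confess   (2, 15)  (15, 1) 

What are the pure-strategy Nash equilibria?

(Quiet, Quiet): Column prefers Confess (1 > 0) — not an equilibrium.
(Quiet, Confess): Row prefers Confess (15 > 13) — not an equilibrium.
(Confess, Quiet): Row prefers Quiet (6 > 2) — not an equilibrium.
(Confess, Confess): Column prefers Quiet (15 > 1) — not an equilibrium.

none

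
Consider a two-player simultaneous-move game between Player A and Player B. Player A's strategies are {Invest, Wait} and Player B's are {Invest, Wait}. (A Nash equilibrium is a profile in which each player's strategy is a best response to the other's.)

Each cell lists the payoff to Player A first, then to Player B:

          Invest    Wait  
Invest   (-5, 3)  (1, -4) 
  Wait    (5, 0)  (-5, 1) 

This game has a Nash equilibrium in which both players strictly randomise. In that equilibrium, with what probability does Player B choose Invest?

Let y be the probability that Player B plays Invest. In a completely mixed equilibrium, Player A must be indifferent between Invest and Wait.
Player A's expected payoff from Invest is −5y + (1−y); from Wait it is 5y − 5(1−y).
Setting these equal: −6y + 1 = 10y − 5, so y = 3/8.

3/8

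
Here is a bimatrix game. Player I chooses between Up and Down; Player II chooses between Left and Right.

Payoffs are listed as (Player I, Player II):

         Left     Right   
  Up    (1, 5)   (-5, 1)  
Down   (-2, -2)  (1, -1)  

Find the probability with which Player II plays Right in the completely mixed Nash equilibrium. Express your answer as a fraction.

Let q be the probability that Player II plays Left. In a completely mixed equilibrium, Player I must be indifferent between Up and Down.
Player I's expected payoff from Up is q − 5(1−q); from Down it is −2q + (1−q).
Setting these equal: 6q − 5 = −3q + 1, so q = 2/3.
Therefore Player II plays Right with probability 1 − 2/3 = 1/3.

1/3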